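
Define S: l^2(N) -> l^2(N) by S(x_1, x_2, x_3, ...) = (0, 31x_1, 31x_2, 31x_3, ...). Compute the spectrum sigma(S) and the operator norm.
sigma(S) = closed disk {z in C : |z| ≤ 31}; ||S|| = 31

Note S = 31·U where U is the unit right shift (U x)_k = x_{k-1} (with x_0 := 0); so ||S|| = 31||U|| and sigma(S) = 31·sigma(U). ||S x||^2 = sum_{k≥1} |31x_k|^2 = 961||x||^2, so ||S|| = 31 and sigma(S) ⊂ {|z| ≤ 31}. For any |lambda| < 31, the equation (S - lambda I) x = 0 forces x_1 = 0, then 31x_k = lambda x_{k+1} ⇒ x = 0, so S has no eigenvalues. But (S - lambda I) is not surjective for |lambda| < 31: solving (S - lambda I) x = e_1 would require x_n proportional to (lambda/31)^(-n), which is not in l^2. So every |lambda| < 31 lies in the residual spectrum. The boundary |lambda| = 31 is in the approximate point spectrum (the spectrum is closed). Hence sigma(S) is the closed disk of radius 31.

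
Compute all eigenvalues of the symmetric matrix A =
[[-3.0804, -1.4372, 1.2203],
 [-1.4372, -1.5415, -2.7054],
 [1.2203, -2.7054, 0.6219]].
sigma(A) ≈ {-4, -3, 3}

A is real symmetric, so its spectrum consists of real eigenvalues. Expanding the characteristic polynomial of the displayed matrix gives
  det(λ I - A) = p(λ) = λ^3 + (4)λ^2 + (-9)λ + (-36).
Solving p(λ) = 0 yields eigenvalues ≈ -4, -3, 3. (A is shown rounded to 4 decimals, so these recover the underlying integer eigenvalues to within that precision.)
Verification: the trace of A = -4 equals the sum of eigenvalues -4, and det(A) ≈ 35.9996 matches the eigenvalue product 36.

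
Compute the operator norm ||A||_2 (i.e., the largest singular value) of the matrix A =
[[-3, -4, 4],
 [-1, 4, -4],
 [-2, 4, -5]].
||A||_2 ≈ 10.2332 (= sqrt(largest eigenvalue of A^T A))

||A||_2 = sigma_max(A) = sqrt(lambda_max(A^T A)). Form the symmetric matrix M = A^T A =
[[14, 0, 2],
 [0, 48, -52],
 [2, -52, 57]].
Its characteristic polynomial (trace, sum of principal 2x2 minors, determinant of M give the coefficients) is
  p(λ) = det(λ I - M) = λ^3 - 119λ^2 + 1498λ - 256.
No integer candidate from the rational root theorem (±divisors of 256) is a root, so the roots are irrational. The cubic discriminant is Δ = 17425327684 > 0, so there are three distinct real roots. p(0) = -256 and p(1) = 1124 have opposite signs, so a root lies in (0, 1); Newton's method refines it to λ ≈ 0.1733. p(14) = 136 and p(15) = -1186 have opposite signs, so a root lies in (14, 15); Newton's method refines it to λ ≈ 14.1084. p(104) = -6704 and p(105) = 2684 have opposite signs, so a root lies in (104, 105); Newton's method refines it to λ ≈ 104.7183. Check (Vieta): the three roots sum to 119, matching tr M = 119.
So the eigenvalues of A^T A are ≈ 0.1733, 14.1084, 104.7183 (all ≥ 0, as they must be for A^T A). The largest is λ_max ≈ 104.7183, hence ||A||_2 = sqrt(λ_max) ≈ 10.2332.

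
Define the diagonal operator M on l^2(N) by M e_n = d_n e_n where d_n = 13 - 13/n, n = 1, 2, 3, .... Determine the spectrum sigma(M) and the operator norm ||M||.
sigma(M) = {13 - 13/n : n ≥ 1} ∪ {13}; ||M|| = 13

A bounded diagonal operator on l^2 with diagonal entries d_n has spectrum equal to the closure of {d_n : n ≥ 1}: every d_n is an eigenvalue (with eigenvector e_n), so {d_n} ⊂ sigma(M); the spectrum is closed, so its closure is too; and for lambda not in the closure, (M - lambda I) has bounded inverse (the diagonal entries 1/(d_n - lambda) are bounded). For our sequence d_n = 13 - 13/n, n = 1, 2, 3, ...:
  - {d_n} = {13 - 13/n : n ≥ 1}; the only limit point is 13
  - closure = {13 - 13/n : n ≥ 1} ∪ {13}
For the norm: a diagonal operator has ||M|| = sup_n |d_n|. Here d_n = 13 - 13/n increases monotonically from d_1 = 0 toward 13, with all terms in [0, 13); so sup_n |d_n| = 13 (the supremum is the limit, not attained). So ||M|| = 13.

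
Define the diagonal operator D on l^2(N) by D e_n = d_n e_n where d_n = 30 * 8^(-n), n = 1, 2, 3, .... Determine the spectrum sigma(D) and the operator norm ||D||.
sigma(D) = {30 * 8^(-n) : n ≥ 1} ∪ {0}; ||D|| = 15/4

A bounded diagonal operator on l^2 with diagonal entries d_n has spectrum equal to the closure of {d_n : n ≥ 1}: every d_n is an eigenvalue (with eigenvector e_n), so {d_n} ⊂ sigma(D); the spectrum is closed, so its closure is too; and for lambda not in the closure, (D - lambda I) has bounded inverse (the diagonal entries 1/(d_n - lambda) are bounded). For our sequence d_n = 30 * 8^(-n), n = 1, 2, 3, ...:
  - {d_n} = {30 * 8^(-n) : n ≥ 1}; the only limit point is 0
  - closure = {30 * 8^(-n) : n ≥ 1} ∪ {0}
For the norm: a diagonal operator has ||D|| = sup_n |d_n|. Here d_n = 30 * 8^(-n) is positive and decreasing, so sup_n |d_n| = d_1 = 30/8 = 15/4. So ||D|| = 15/4.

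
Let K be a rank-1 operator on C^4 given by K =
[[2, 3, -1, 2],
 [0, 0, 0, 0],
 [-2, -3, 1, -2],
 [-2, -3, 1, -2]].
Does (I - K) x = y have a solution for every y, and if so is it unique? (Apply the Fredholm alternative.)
(I - K) is singular (det(I - K) = 0, i.e. 1 ∈ sigma(K)). (I - K) x = y is solvable iff y ⊥ ker((I - K)^*) = span{(2, 3, -1, 2)}, i.e. iff 2y_1 + 3y_2 - y_3 + 2y_4 = 0. When solvable, the solutions are x = y + c·(1, 0, -1, -1), c arbitrary (ker(I - K) = span{(1, 0, -1, -1)}, dimension 1).

K has rank 1, so it is an outer product K = u v^T: every row of K is a multiple of one row vector. Reading off the entries, u = (1, 0, -1, -1) and v = (2, 3, -1, 2) (row i of K equals u_i·v^T). A rank-one matrix u v^T satisfies K u = u (v·u) and kills the (3)-dimensional subspace v^⊥, so its characteristic polynomial is lambda^3 (lambda - v·u) with v·u = tr K = 1. Hence the eigenvalues of I - K are 1 (multiplicity 3) and 1 - (1) = 0, so det(I - K) = 0. (Direct check: I - K =
[[-1, -3, 1, -2],
 [0, 1, 0, 0],
 [2, 3, 0, 2],
 [2, 3, -1, 3]]
has determinant 0.) So 1 is an eigenvalue of K and (I - K) is not invertible. The finite-dimensional Fredholm alternative says: either (I - K) is invertible, or ker(I - K) ≠ {0} and then range(I - K) = ker((I - K)^*)^⊥, with dim ker(I - K) = dim ker((I - K)^*). We are in the second case, so we need both kernels. Kernel of I - K: (I - K) u = u - u (v·u) = u - u = 0, so ker(I - K) = span{u} = span{(1, 0, -1, -1)} (it is exactly 1-dimensional because rank(I - K) = 3). Kernel of the adjoint: K is real, so (I - K)^* = I - K^T = I - v u^T, and (I - v u^T) v = v - v (u·v) = 0; hence ker((I - K)^*) = span{v} = span{(2, 3, -1, 2)}. Therefore (I - K) x = y is solvable iff <y, v> = 0, i.e. iff 2y_1 + 3y_2 - y_3 + 2y_4 = 0. When this holds, K y = u (v·y) = 0, so (I - K) y = y and x = y is a particular solution; the full solution set is the line x = y + c·u = y + c·(1, 0, -1, -1), c ∈ C.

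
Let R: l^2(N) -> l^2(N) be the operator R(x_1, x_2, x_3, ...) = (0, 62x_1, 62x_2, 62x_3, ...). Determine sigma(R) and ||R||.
sigma(R) = closed disk {z in C : |z| ≤ 62}; ||R|| = 62

Note R = 62·U where U is the unit right shift (U x)_k = x_{k-1} (with x_0 := 0); so ||R|| = 62||U|| and sigma(R) = 62·sigma(U). ||R x||^2 = sum_{k≥1} |62x_k|^2 = 3844||x||^2, so ||R|| = 62 and sigma(R) ⊂ {|z| ≤ 62}. For any |lambda| < 62, the equation (R - lambda I) x = 0 forces x_1 = 0, then 62x_k = lambda x_{k+1} ⇒ x = 0, so R has no eigenvalues. But (R - lambda I) is not surjective for |lambda| < 62: solving (R - lambda I) x = e_1 would require x_n proportional to (lambda/62)^(-n), which is not in l^2. So every |lambda| < 62 lies in the residual spectrum. The boundary |lambda| = 62 is in the approximate point spectrum (the spectrum is closed). Hence sigma(R) is the closed disk of radius 62.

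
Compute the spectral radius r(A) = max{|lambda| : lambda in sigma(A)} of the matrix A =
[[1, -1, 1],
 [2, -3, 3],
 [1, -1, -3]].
r(A) ≈ 3.0542

The eigenvalues of A are the roots of its characteristic polynomial. With M = A (coefficients from the trace, the sum of principal 2x2 minors, and det A):
  p(λ) = det(λ I - M) = λ^3 + 5λ^2 + 7λ - 4.
No integer candidate from the rational root theorem (±divisors of 4) is a root, so the roots are irrational. The cubic discriminant is Δ = -1099 < 0, so there is one real root and a complex-conjugate pair. p(0) = -4 and p(1) = 9 have opposite signs, so a root lies in (0, 1); Newton's method refines it to λ ≈ 0.4288. Dividing out (λ - (0.4288)) leaves approximately λ^2 + 5.4288λ + 9.328. For λ^2 + 5.4288λ + 9.328 the discriminant is -7.8398. It is negative, so the remaining roots are the complex-conjugate pair λ ≈ -2.7144 ± 1.4i. Their product equals the constant term, so |λ|^2 ≈ 9.328 and |λ| ≈ 3.0542.
Thus the eigenvalues (to 4 decimals) are 0.4288 (modulus 0.4288); -2.7144 ± 1.4i (modulus 3.0542). The spectral radius is the largest modulus: r(A) ≈ 3.0542. (Cross-check: r(A) ≤ ||A||_2 ≈ 5.1028; equality holds whenever A is normal, though it can also hold for some non-normal A.)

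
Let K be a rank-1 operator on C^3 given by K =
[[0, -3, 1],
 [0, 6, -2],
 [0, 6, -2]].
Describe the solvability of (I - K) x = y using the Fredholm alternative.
(I - K) is invertible (det(I - K) = -3 ≠ 0), so for every y in C^3 the equation (I - K) x = y has a unique solution.

K has rank 1, so it is an outer product K = u v^T: every row of K is a multiple of one row vector. Reading off the entries, u = (1, -2, -2) and v = (0, -3, 1) (row i of K equals u_i·v^T). A rank-one matrix u v^T satisfies K u = u (v·u) and kills the (2)-dimensional subspace v^⊥, so its characteristic polynomial is lambda^2 (lambda - v·u) with v·u = tr K = 4. Hence the eigenvalues of I - K are 1 (multiplicity 2) and 1 - (4) = -3, so det(I - K) = -3. (Direct check: I - K =
[[1, 3, -1],
 [0, -5, 2],
 [0, -6, 3]]
has determinant -3.) The finite-dimensional Fredholm alternative says: either (I - K) is invertible, or ker(I - K) ≠ {0} and then range(I - K) = ker((I - K)^*)^⊥, with dim ker(I - K) = dim ker((I - K)^*). Since det(I - K) ≠ 0, 1 is not an eigenvalue of K and ker(I - K) = {0}, so we are in the first case: for every y there is a unique x = (I - K)^(-1) y. Explicitly, by the Sherman–Morrison formula, (I - u v^T)^(-1) = I + u v^T/(1 - v·u), i.e. (I - K)^(-1) = I + K/(-3).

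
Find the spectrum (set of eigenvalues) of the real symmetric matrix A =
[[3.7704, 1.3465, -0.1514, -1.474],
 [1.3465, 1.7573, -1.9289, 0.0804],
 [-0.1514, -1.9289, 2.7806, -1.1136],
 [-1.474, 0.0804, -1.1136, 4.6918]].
sigma(A) ≈ {0, 2, 5, 6}

A is real symmetric, so its spectrum consists of real eigenvalues. Expanding the characteristic polynomial of the displayed matrix gives
  det(λ I - A) = p(λ) = λ^4 + (-13)λ^3 + (52.001)λ^2 + (-60.0029)λ + (0).
Solving p(λ) = 0 yields eigenvalues ≈ 0, 2, 5, 6. (A is shown rounded to 4 decimals, so these recover the underlying integer eigenvalues to within that precision.)
Verification: the trace of A = 13 equals the sum of eigenvalues 13, and det(A) ≈ 0.0009 matches the eigenvalue product 0.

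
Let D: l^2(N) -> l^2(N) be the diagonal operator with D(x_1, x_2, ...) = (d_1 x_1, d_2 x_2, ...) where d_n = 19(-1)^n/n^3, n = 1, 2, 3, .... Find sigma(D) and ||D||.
sigma(D) = {19(-1)^n/n^3 : n ≥ 1} ∪ {0}; ||D|| = 19

A bounded diagonal operator on l^2 with diagonal entries d_n has spectrum equal to the closure of {d_n : n ≥ 1}: every d_n is an eigenvalue (with eigenvector e_n), so {d_n} ⊂ sigma(D); the spectrum is closed, so its closure is too; and for lambda not in the closure, (D - lambda I) has bounded inverse (the diagonal entries 1/(d_n - lambda) are bounded). For our sequence d_n = 19(-1)^n/n^3, n = 1, 2, 3, ...:
  - {d_n} = {19(-1)^n/n^3 : n ≥ 1}; the only limit point is 0
  - closure = {19(-1)^n/n^3 : n ≥ 1} ∪ {0}
For the norm: a diagonal operator has ||D|| = sup_n |d_n|. Here |d_n| = 19/n^3 is decreasing, so sup_n |d_n| = |d_1| = 19. So ||D|| = 19.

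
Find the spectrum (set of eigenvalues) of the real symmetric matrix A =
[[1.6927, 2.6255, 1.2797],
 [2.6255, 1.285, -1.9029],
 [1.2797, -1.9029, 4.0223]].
sigma(A) ≈ {-2, 4, 5}

A is real symmetric, so its spectrum consists of real eigenvalues. Expanding the characteristic polynomial of the displayed matrix gives
  det(λ I - A) = p(λ) = λ^3 + (-7)λ^2 + (2)λ + (39.9983).
Solving p(λ) = 0 yields eigenvalues ≈ -2, 4, 5. (A is shown rounded to 4 decimals, so these recover the underlying integer eigenvalues to within that precision.)
Verification: the trace of A = 7 equals the sum of eigenvalues 7, and det(A) ≈ -39.9983 matches the eigenvalue product -40.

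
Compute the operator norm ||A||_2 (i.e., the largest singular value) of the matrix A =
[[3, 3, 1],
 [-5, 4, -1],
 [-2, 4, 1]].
||A||_2 ≈ 7.6566 (= sqrt(largest eigenvalue of A^T A))

||A||_2 = sigma_max(A) = sqrt(lambda_max(A^T A)). Form the symmetric matrix M = A^T A =
[[38, -19, 6],
 [-19, 41, 3],
 [6, 3, 3]].
Its characteristic polynomial (trace, sum of principal 2x2 minors, determinant of M give the coefficients) is
  p(λ) = det(λ I - M) = λ^3 - 82λ^2 + 1389λ - 1089.
No integer candidate from the rational root theorem (±divisors of 1089) is a root, so the roots are irrational. The cubic discriminant is Δ = 2052296649 > 0, so there are three distinct real roots. p(0) = -1089 and p(1) = 219 have opposite signs, so a root lies in (0, 1); Newton's method refines it to λ ≈ 0.8237. p(22) = 429 and p(23) = -353 have opposite signs, so a root lies in (22, 23); Newton's method refines it to λ ≈ 22.5532. p(58) = -1263 and p(59) = 799 have opposite signs, so a root lies in (58, 59); Newton's method refines it to λ ≈ 58.6232. Check (Vieta): the three roots sum to 82, matching tr M = 82.
So the eigenvalues of A^T A are ≈ 0.8237, 22.5532, 58.6232 (all ≥ 0, as they must be for A^T A). The largest is λ_max ≈ 58.6232, hence ||A||_2 = sqrt(λ_max) ≈ 7.6566.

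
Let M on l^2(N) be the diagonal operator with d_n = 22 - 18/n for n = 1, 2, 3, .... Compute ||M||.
||M|| = 22

For a diagonal operator on l^2 with entries d_n, ||M|| = sup_n |d_n|. Here d_1 = 4, d_2 = 13, ..., and d_n = 22 - 18/n increases monotonically toward 22. All terms lie in [4, 22), so |d_n| = d_n and the supremum is the limit 22, which is not attained by any individual d_n. Hence ||M|| = 22.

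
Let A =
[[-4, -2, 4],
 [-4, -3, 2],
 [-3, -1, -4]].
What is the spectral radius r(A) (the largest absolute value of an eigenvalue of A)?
r(A) ≈ 6.1073

The eigenvalues of A are the roots of its characteristic polynomial. With M = A (coefficients from the trace, the sum of principal 2x2 minors, and det A):
  p(λ) = det(λ I - M) = λ^3 + 11λ^2 + 46λ + 32.
No integer candidate from the rational root theorem (±divisors of 32) is a root, so the roots are irrational. The cubic discriminant is Δ = -39868 < 0, so there is one real root and a complex-conjugate pair. p(-1) = -4 and p(0) = 32 have opposite signs, so a root lies in (-1, 0); Newton's method refines it to λ ≈ -0.8579. Dividing out (λ - (-0.8579)) leaves approximately λ^2 + 10.1421λ + 37.2987. For λ^2 + 10.1421λ + 37.2987 the discriminant is -46.3335. It is negative, so the remaining roots are the complex-conjugate pair λ ≈ -5.071 ± 3.4034i. Their product equals the constant term, so |λ|^2 ≈ 37.2987 and |λ| ≈ 6.1073.
Thus the eigenvalues (to 4 decimals) are -0.8579 (modulus 0.8579); -5.071 ± 3.4034i (modulus 6.1073). The spectral radius is the largest modulus: r(A) ≈ 6.1073. (Cross-check: r(A) ≤ ||A||_2 ≈ 7.9359; equality holds whenever A is normal, though it can also hold for some non-normal A.)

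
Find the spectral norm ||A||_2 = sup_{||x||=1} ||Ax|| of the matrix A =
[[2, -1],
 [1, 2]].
||A||_2 = sqrt(5) ≈ 2.2361 (= sqrt(largest eigenvalue of A^T A))

||A||_2 = sigma_max(A) = sqrt(lambda_max(A^T A)). Form the symmetric matrix M = A^T A =
[[5, 0],
 [0, 5]].
Its characteristic polynomial (trace, determinant of M give the coefficients) is
  p(λ) = det(λ I - M) = λ^2 - 10λ + 25.
For λ^2 - 10λ + 25 the discriminant is 0. It is a perfect square (0^2), so the roots are rational: λ = (10 ± 0)/2 = 5, 5.
So the eigenvalues of A^T A are ≈ 5, 5 (all ≥ 0, as they must be for A^T A). The largest is λ_max = 5, hence ||A||_2 = sqrt(λ_max) = sqrt(5) ≈ 2.2361.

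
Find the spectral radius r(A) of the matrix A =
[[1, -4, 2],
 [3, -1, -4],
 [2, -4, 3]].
r(A) ≈ 5.558

The eigenvalues of A are the roots of its characteristic polynomial. With M = A (coefficients from the trace, the sum of principal 2x2 minors, and det A):
  p(λ) = det(λ I - M) = λ^3 - 3λ^2 - 9λ - 29.
No integer candidate from the rational root theorem (±divisors of 29) is a root, so the roots are irrational. The cubic discriminant is Δ = -36288 < 0, so there is one real root and a complex-conjugate pair. p(5) = -24 and p(6) = 25 have opposite signs, so a root lies in (5, 6); Newton's method refines it to λ ≈ 5.558. Dividing out (λ - (5.558)) leaves approximately λ^2 + 2.558λ + 5.2177. For λ^2 + 2.558λ + 5.2177 the discriminant is -14.3271. It is negative, so the remaining roots are the complex-conjugate pair λ ≈ -1.279 ± 1.8926i. Their product equals the constant term, so |λ|^2 ≈ 5.2177 and |λ| ≈ 2.2842.
Thus the eigenvalues (to 4 decimals) are 5.558 (modulus 5.558); -1.279 ± 1.8926i (modulus 2.2842). The spectral radius is the largest modulus: r(A) ≈ 5.558. (Cross-check: r(A) ≤ ||A||_2 ≈ 7.0379; equality holds whenever A is normal, though it can also hold for some non-normal A.)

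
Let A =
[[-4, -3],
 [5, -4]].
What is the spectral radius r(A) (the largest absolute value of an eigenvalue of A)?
r(A) = sqrt(31) ≈ 5.5678

The eigenvalues of A are the roots of its characteristic polynomial. With M = A (coefficients from the trace and determinant):
  p(λ) = det(λ I - M) = λ^2 + 8λ + 31.
For λ^2 + 8λ + 31 the discriminant is -60. It is negative, so the roots are the complex-conjugate pair λ = -4 ± (sqrt(60)/2) i ≈ -4 ± 3.873i. For a conjugate pair the product of the roots equals the constant term, so |λ|^2 = 31 and |λ| = sqrt(31) ≈ 5.5678.
Thus the eigenvalues (to 4 decimals) are -4 ± 3.873i (modulus 5.5678). The spectral radius is the largest modulus: r(A) = sqrt(31) ≈ 5.5678. (Cross-check: r(A) ≤ ||A||_2 ≈ 6.6569; equality holds whenever A is normal, though it can also hold for some non-normal A.)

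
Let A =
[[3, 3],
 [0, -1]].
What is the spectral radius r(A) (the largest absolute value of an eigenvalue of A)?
r(A) = 3

The eigenvalues of A are the roots of its characteristic polynomial. With M = A (coefficients from the trace and determinant):
  p(λ) = det(λ I - M) = λ^2 - 2λ - 3.
For λ^2 - 2λ - 3 the discriminant is 16. It is a perfect square (4^2), so the roots are rational: λ = (2 ± 4)/2 = 3, -1.
Thus the eigenvalues (to 4 decimals) are 3 (modulus 3); -1 (modulus 1). The spectral radius is the largest modulus: r(A) = 3. (Cross-check: r(A) ≤ ||A||_2 ≈ 4.3028; equality holds whenever A is normal, though it can also hold for some non-normal A.)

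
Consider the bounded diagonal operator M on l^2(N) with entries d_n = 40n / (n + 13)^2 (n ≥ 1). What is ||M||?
||M|| = 10/13 (attained at n = 13)

For M diagonal, ||M|| = sup_n |d_n|. Treat f(x) = 40x / (x + 13)^2 for real x > 0. By the quotient rule, f'(x) = 40(13 - x)/(x + 13)^3, which is positive for x < 13 and negative for x > 13. So f has a unique maximum at x = 13, and since 13 is a positive integer, the supremum over n ≥ 1 is attained at n = 13: d_13 = 40·13/(13 + 13)^2 = 40·13/676 = 10/13. Hence ||M|| = 10/13.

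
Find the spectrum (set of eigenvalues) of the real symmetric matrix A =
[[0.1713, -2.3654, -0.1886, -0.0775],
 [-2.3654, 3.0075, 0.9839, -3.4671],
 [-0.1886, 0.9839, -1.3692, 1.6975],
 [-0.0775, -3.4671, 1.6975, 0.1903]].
sigma(A) ≈ {-4, -1, 1, 6}

A is real symmetric, so its spectrum consists of real eigenvalues. Expanding the characteristic polynomial of the displayed matrix gives
  det(λ I - A) = p(λ) = λ^4 + (-2)λ^3 + (-25)λ^2 + (1.9982)λ + (23.9985).
Solving p(λ) = 0 yields eigenvalues ≈ -4, -1, 1, 6. (A is shown rounded to 4 decimals, so these recover the underlying integer eigenvalues to within that precision.)
Verification: the trace of A = 2 equals the sum of eigenvalues 2, and det(A) ≈ 23.9985 matches the eigenvalue product 24.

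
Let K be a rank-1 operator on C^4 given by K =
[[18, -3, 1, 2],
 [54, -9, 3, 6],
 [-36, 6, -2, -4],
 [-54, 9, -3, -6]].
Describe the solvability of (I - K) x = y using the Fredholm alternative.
(I - K) is singular (det(I - K) = 0, i.e. 1 ∈ sigma(K)). (I - K) x = y is solvable iff y ⊥ ker((I - K)^*) = span{(18, -3, 1, 2)}, i.e. iff 18y_1 - 3y_2 + y_3 + 2y_4 = 0. When solvable, the solutions are x = y + c·(1, 3, -2, -3), c arbitrary (ker(I - K) = span{(1, 3, -2, -3)}, dimension 1).

K has rank 1, so it is an outer product K = u v^T: every row of K is a multiple of one row vector. Reading off the entries, u = (1, 3, -2, -3) and v = (18, -3, 1, 2) (row i of K equals u_i·v^T). A rank-one matrix u v^T satisfies K u = u (v·u) and kills the (3)-dimensional subspace v^⊥, so its characteristic polynomial is lambda^3 (lambda - v·u) with v·u = tr K = 1. Hence the eigenvalues of I - K are 1 (multiplicity 3) and 1 - (1) = 0, so det(I - K) = 0. (Direct check: I - K =
[[-17, 3, -1, -2],
 [-54, 10, -3, -6],
 [36, -6, 3, 4],
 [54, -9, 3, 7]]
has determinant 0.) So 1 is an eigenvalue of K and (I - K) is not invertible. The finite-dimensional Fredholm alternative says: either (I - K) is invertible, or ker(I - K) ≠ {0} and then range(I - K) = ker((I - K)^*)^⊥, with dim ker(I - K) = dim ker((I - K)^*). We are in the second case, so we need both kernels. Kernel of I - K: (I - K) u = u - u (v·u) = u - u = 0, so ker(I - K) = span{u} = span{(1, 3, -2, -3)} (it is exactly 1-dimensional because rank(I - K) = 3). Kernel of the adjoint: K is real, so (I - K)^* = I - K^T = I - v u^T, and (I - v u^T) v = v - v (u·v) = 0; hence ker((I - K)^*) = span{v} = span{(18, -3, 1, 2)}. Therefore (I - K) x = y is solvable iff <y, v> = 0, i.e. iff 18y_1 - 3y_2 + y_3 + 2y_4 = 0. When this holds, K y = u (v·y) = 0, so (I - K) y = y and x = y is a particular solution; the full solution set is the line x = y + c·u = y + c·(1, 3, -2, -3), c ∈ C.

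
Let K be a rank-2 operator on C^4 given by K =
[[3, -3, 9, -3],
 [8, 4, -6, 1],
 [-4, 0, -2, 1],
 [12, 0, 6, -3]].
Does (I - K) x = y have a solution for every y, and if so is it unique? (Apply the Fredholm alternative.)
(I - K) is invertible (det(I - K) = 72 ≠ 0), so for every y in C^4 the equation (I - K) x = y has a unique solution.

K has rank 2 and factors as K = U V^T = u1 v1^T + u2 v2^T with u1 = (0, 3, -1, 3), v1 = (3, 1, -1, 0), u2 = (-3, 1, 1, -3), v2 = (-1, 1, -3, 1) (multiplying out reproduces the displayed K). The nonzero eigenvalues of U V^T coincide with those of the 2 x 2 matrix G = V^T U = [[v1·u1, v1·u2], [v2·u1, v2·u2]] = [[4, -9], [9, -2]], and by the Sylvester determinant identity det(I_4 - U V^T) = det(I_2 - V^T U) = det([[-3, 9], [-9, 3]]) = (-3)(3) - (9)(-9) = 72. (Direct check: I - K =
[[-2, 3, -9, 3],
 [-8, -3, 6, -1],
 [4, 0, 3, -1],
 [-12, 0, -6, 4]]
has determinant 72.) The finite-dimensional Fredholm alternative says: either (I - K) is invertible, or ker(I - K) ≠ {0} and then range(I - K) = ker((I - K)^*)^⊥, with dim ker(I - K) = dim ker((I - K)^*). Since det(I - K) ≠ 0, 1 is not an eigenvalue of K and ker(I - K) = {0}, so we are in the first case: for every y there is a unique x = (I - K)^(-1) y. (Explicitly, by the Woodbury identity, (I - U V^T)^(-1) = I + U (I_2 - G)^(-1) V^T.)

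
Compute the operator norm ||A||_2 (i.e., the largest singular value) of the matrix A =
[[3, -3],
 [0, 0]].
||A||_2 = sqrt(18) ≈ 4.2426 (= sqrt(largest eigenvalue of A^T A))

||A||_2 = sigma_max(A) = sqrt(lambda_max(A^T A)). Form the symmetric matrix M = A^T A =
[[9, -9],
 [-9, 9]].
Its characteristic polynomial (trace, determinant of M give the coefficients) is
  p(λ) = det(λ I - M) = λ^2 - 18λ.
For λ^2 - 18λ the discriminant is 324. It is a perfect square (18^2), so the roots are rational: λ = (18 ± 18)/2 = 18, 0.
So the eigenvalues of A^T A are ≈ 0, 18 (all ≥ 0, as they must be for A^T A). The largest is λ_max = 18, hence ||A||_2 = sqrt(λ_max) = sqrt(18) ≈ 4.2426.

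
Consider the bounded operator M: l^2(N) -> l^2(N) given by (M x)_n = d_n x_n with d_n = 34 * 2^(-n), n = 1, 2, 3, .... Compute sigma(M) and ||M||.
sigma(M) = {34 * 2^(-n) : n ≥ 1} ∪ {0}; ||M|| = 17

A bounded diagonal operator on l^2 with diagonal entries d_n has spectrum equal to the closure of {d_n : n ≥ 1}: every d_n is an eigenvalue (with eigenvector e_n), so {d_n} ⊂ sigma(M); the spectrum is closed, so its closure is too; and for lambda not in the closure, (M - lambda I) has bounded inverse (the diagonal entries 1/(d_n - lambda) are bounded). For our sequence d_n = 34 * 2^(-n), n = 1, 2, 3, ...:
  - {d_n} = {34 * 2^(-n) : n ≥ 1}; the only limit point is 0
  - closure = {34 * 2^(-n) : n ≥ 1} ∪ {0}
For the norm: a diagonal operator has ||M|| = sup_n |d_n|. Here d_n = 34 * 2^(-n) is positive and decreasing, so sup_n |d_n| = d_1 = 34/2 = 17. So ||M|| = 17.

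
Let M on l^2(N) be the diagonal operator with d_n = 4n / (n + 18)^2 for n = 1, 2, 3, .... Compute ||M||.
||M|| = 1/18 (attained at n = 18)

For M diagonal, ||M|| = sup_n |d_n|. Treat f(x) = 4x / (x + 18)^2 for real x > 0. By the quotient rule, f'(x) = 4(18 - x)/(x + 18)^3, which is positive for x < 18 and negative for x > 18. So f has a unique maximum at x = 18, and since 18 is a positive integer, the supremum over n ≥ 1 is attained at n = 18: d_18 = 4·18/(18 + 18)^2 = 4·18/1296 = 1/18. Hence ||M|| = 1/18.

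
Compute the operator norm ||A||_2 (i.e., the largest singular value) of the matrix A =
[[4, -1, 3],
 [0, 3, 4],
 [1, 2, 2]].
||A||_2 ≈ 6.476 (= sqrt(largest eigenvalue of A^T A))

||A||_2 = sigma_max(A) = sqrt(lambda_max(A^T A)). Form the symmetric matrix M = A^T A =
[[17, -2, 14],
 [-2, 14, 13],
 [14, 13, 29]].
Its characteristic polynomial (trace, sum of principal 2x2 minors, determinant of M give the coefficients) is
  p(λ) = det(λ I - M) = λ^3 - 60λ^2 + 768λ - 441.
No integer candidate from the rational root theorem (±divisors of 441) is a root, so the roots are irrational. The cubic discriminant is Δ = 290935125 > 0, so there are three distinct real roots. p(0) = -441 and p(1) = 268 have opposite signs, so a root lies in (0, 1); Newton's method refines it to λ ≈ 0.6023. p(17) = 188 and p(18) = -225 have opposite signs, so a root lies in (17, 18); Newton's method refines it to λ ≈ 17.4597. p(41) = -892 and p(42) = 63 have opposite signs, so a root lies in (41, 42); Newton's method refines it to λ ≈ 41.938. Check (Vieta): the three roots sum to 60, matching tr M = 60.
So the eigenvalues of A^T A are ≈ 0.6023, 17.4597, 41.938 (all ≥ 0, as they must be for A^T A). The largest is λ_max ≈ 41.938, hence ||A||_2 = sqrt(λ_max) ≈ 6.476.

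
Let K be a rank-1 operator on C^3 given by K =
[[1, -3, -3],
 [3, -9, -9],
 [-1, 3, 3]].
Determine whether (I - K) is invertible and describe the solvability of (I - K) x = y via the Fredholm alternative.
(I - K) is invertible (det(I - K) = 6 ≠ 0), so for every y in C^3 the equation (I - K) x = y has a unique solution.

K has rank 1, so it is an outer product K = u v^T: every row of K is a multiple of one row vector. Reading off the entries, u = (-1, -3, 1) and v = (-1, 3, 3) (row i of K equals u_i·v^T). A rank-one matrix u v^T satisfies K u = u (v·u) and kills the (2)-dimensional subspace v^⊥, so its characteristic polynomial is lambda^2 (lambda - v·u) with v·u = tr K = -5. Hence the eigenvalues of I - K are 1 (multiplicity 2) and 1 - (-5) = 6, so det(I - K) = 6. (Direct check: I - K =
[[0, 3, 3],
 [-3, 10, 9],
 [1, -3, -2]]
has determinant 6.) The finite-dimensional Fredholm alternative says: either (I - K) is invertible, or ker(I - K) ≠ {0} and then range(I - K) = ker((I - K)^*)^⊥, with dim ker(I - K) = dim ker((I - K)^*). Since det(I - K) ≠ 0, 1 is not an eigenvalue of K and ker(I - K) = {0}, so we are in the first case: for every y there is a unique x = (I - K)^(-1) y. Explicitly, by the Sherman–Morrison formula, (I - u v^T)^(-1) = I + u v^T/(1 - v·u), i.e. (I - K)^(-1) = I + K/(6).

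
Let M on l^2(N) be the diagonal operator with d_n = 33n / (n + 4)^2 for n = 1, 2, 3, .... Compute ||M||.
||M|| = 33/16 (attained at n = 4)

For M diagonal, ||M|| = sup_n |d_n|. Treat f(x) = 33x / (x + 4)^2 for real x > 0. By the quotient rule, f'(x) = 33(4 - x)/(x + 4)^3, which is positive for x < 4 and negative for x > 4. So f has a unique maximum at x = 4, and since 4 is a positive integer, the supremum over n ≥ 1 is attained at n = 4: d_4 = 33·4/(4 + 4)^2 = 33·4/64 = 33/16. Hence ||M|| = 33/16.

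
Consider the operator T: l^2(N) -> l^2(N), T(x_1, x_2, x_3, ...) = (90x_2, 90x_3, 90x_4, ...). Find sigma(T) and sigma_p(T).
sigma(T) = closed disk {z in C : |z| ≤ 90}; sigma_p(T) = open disk {z in C : |z| < 90}

Note T = 90·V where V is the unit left shift (V x)_k = x_{k+1}; so sigma(T) = 90·sigma(V) and ||T|| = 90||V||. ||T x||^2 = 8100sum_{k≥2} |x_k|^2 ≤ 8100||x||^2, with equality on {x : x_1 = 0}, so ||T|| = 90. For any lambda with |lambda| < 90, set r = lambda/90 (|r| < 1); the vector x = (1, r, r^2, ...) is in l^2 and satisfies T x = 90(r, r^2, ...) = lambda x, so lambda is an eigenvalue. On the boundary |lambda| = 90 the geometric series diverges, so no l^2 eigenvector exists, but these lambda lie in the approximate point spectrum. Hence sigma(T) is the closed disk of radius 90 and sigma_p(T) is the open disk.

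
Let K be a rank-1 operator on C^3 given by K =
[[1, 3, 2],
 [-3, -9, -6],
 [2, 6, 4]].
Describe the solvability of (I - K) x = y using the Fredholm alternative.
(I - K) is invertible (det(I - K) = 5 ≠ 0), so for every y in C^3 the equation (I - K) x = y has a unique solution.

K has rank 1, so it is an outer product K = u v^T: every row of K is a multiple of one row vector. Reading off the entries, u = (1, -3, 2) and v = (1, 3, 2) (row i of K equals u_i·v^T). A rank-one matrix u v^T satisfies K u = u (v·u) and kills the (2)-dimensional subspace v^⊥, so its characteristic polynomial is lambda^2 (lambda - v·u) with v·u = tr K = -4. Hence the eigenvalues of I - K are 1 (multiplicity 2) and 1 - (-4) = 5, so det(I - K) = 5. (Direct check: I - K =
[[0, -3, -2],
 [3, 10, 6],
 [-2, -6, -3]]
has determinant 5.) The finite-dimensional Fredholm alternative says: either (I - K) is invertible, or ker(I - K) ≠ {0} and then range(I - K) = ker((I - K)^*)^⊥, with dim ker(I - K) = dim ker((I - K)^*). Since det(I - K) ≠ 0, 1 is not an eigenvalue of K and ker(I - K) = {0}, so we are in the first case: for every y there is a unique x = (I - K)^(-1) y. Explicitly, by the Sherman–Morrison formula, (I - u v^T)^(-1) = I + u v^T/(1 - v·u), i.e. (I - K)^(-1) = I + K/(5).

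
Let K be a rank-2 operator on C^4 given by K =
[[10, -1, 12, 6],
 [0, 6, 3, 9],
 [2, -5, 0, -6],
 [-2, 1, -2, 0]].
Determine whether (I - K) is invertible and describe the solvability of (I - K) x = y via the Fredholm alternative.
(I - K) is invertible (det(I - K) = 27 ≠ 0), so for every y in C^4 the equation (I - K) x = y has a unique solution.

K has rank 2 and factors as K = U V^T = u1 v1^T + u2 v2^T with u1 = (-2, -3, 2, 0), v1 = (-2, -1, -3, -3), u2 = (3, -3, 3, -1), v2 = (2, -1, 2, 0) (multiplying out reproduces the displayed K). The nonzero eigenvalues of U V^T coincide with those of the 2 x 2 matrix G = V^T U = [[v1·u1, v1·u2], [v2·u1, v2·u2]] = [[1, -9], [3, 15]], and by the Sylvester determinant identity det(I_4 - U V^T) = det(I_2 - V^T U) = det([[0, 9], [-3, -14]]) = (0)(-14) - (9)(-3) = 27. (Direct check: I - K =
[[-9, 1, -12, -6],
 [0, -5, -3, -9],
 [-2, 5, 1, 6],
 [2, -1, 2, 1]]
has determinant 27.) The finite-dimensional Fredholm alternative says: either (I - K) is invertible, or ker(I - K) ≠ {0} and then range(I - K) = ker((I - K)^*)^⊥, with dim ker(I - K) = dim ker((I - K)^*). Since det(I - K) ≠ 0, 1 is not an eigenvalue of K and ker(I - K) = {0}, so we are in the first case: for every y there is a unique x = (I - K)^(-1) y. (Explicitly, by the Woodbury identity, (I - U V^T)^(-1) = I + U (I_2 - G)^(-1) V^T.)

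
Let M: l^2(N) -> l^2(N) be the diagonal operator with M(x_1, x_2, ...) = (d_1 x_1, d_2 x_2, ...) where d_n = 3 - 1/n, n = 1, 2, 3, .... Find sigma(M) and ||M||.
sigma(M) = {3 - 1/n : n ≥ 1} ∪ {3}; ||M|| = 3

A bounded diagonal operator on l^2 with diagonal entries d_n has spectrum equal to the closure of {d_n : n ≥ 1}: every d_n is an eigenvalue (with eigenvector e_n), so {d_n} ⊂ sigma(M); the spectrum is closed, so its closure is too; and for lambda not in the closure, (M - lambda I) has bounded inverse (the diagonal entries 1/(d_n - lambda) are bounded). For our sequence d_n = 3 - 1/n, n = 1, 2, 3, ...:
  - {d_n} = {3 - 1/n : n ≥ 1}; the only limit point is 3
  - closure = {3 - 1/n : n ≥ 1} ∪ {3}
For the norm: a diagonal operator has ||M|| = sup_n |d_n|. Here d_n = 3 - 1/n increases monotonically from d_1 = 2 toward 3, with all terms in [2, 3); so sup_n |d_n| = 3 (the supremum is the limit, not attained). So ||M|| = 3.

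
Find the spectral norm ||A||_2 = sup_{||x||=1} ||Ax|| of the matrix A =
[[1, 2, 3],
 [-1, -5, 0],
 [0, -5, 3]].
||A||_2 ≈ 7.5376 (= sqrt(largest eigenvalue of A^T A))

||A||_2 = sigma_max(A) = sqrt(lambda_max(A^T A)). Form the symmetric matrix M = A^T A =
[[2, 7, 3],
 [7, 54, -9],
 [3, -9, 18]].
Its characteristic polynomial (trace, sum of principal 2x2 minors, determinant of M give the coefficients) is
  p(λ) = det(λ I - M) = λ^3 - 74λ^2 + 977λ - 36.
No integer candidate from the rational root theorem (±divisors of 36) is a root, so the roots are irrational. The cubic discriminant is Δ = 1485163328 > 0, so there are three distinct real roots. p(0) = -36 and p(1) = 868 have opposite signs, so a root lies in (0, 1); Newton's method refines it to λ ≈ 0.037. p(17) = 100 and p(18) = -594 have opposite signs, so a root lies in (17, 18); Newton's method refines it to λ ≈ 17.1481. p(56) = -1772 and p(57) = 420 have opposite signs, so a root lies in (56, 57); Newton's method refines it to λ ≈ 56.815. Check (Vieta): the three roots sum to 74, matching tr M = 74.
So the eigenvalues of A^T A are ≈ 0.037, 17.1481, 56.815 (all ≥ 0, as they must be for A^T A). The largest is λ_max ≈ 56.815, hence ||A||_2 = sqrt(λ_max) ≈ 7.5376.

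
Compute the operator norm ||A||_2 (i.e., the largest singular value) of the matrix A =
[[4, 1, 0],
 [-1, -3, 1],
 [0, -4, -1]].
||A||_2 ≈ 5.4614 (= sqrt(largest eigenvalue of A^T A))

||A||_2 = sigma_max(A) = sqrt(lambda_max(A^T A)). Form the symmetric matrix M = A^T A =
[[17, 7, -1],
 [7, 26, 1],
 [-1, 1, 2]].
Its characteristic polynomial (trace, sum of principal 2x2 minors, determinant of M give the coefficients) is
  p(λ) = det(λ I - M) = λ^3 - 45λ^2 + 477λ - 729.
No integer candidate from the rational root theorem (±divisors of 729) is a root, so the roots are irrational. The cubic discriminant is Δ = 28215216 > 0, so there are three distinct real roots. p(1) = -296 and p(2) = 53 have opposite signs, so a root lies in (1, 2); Newton's method refines it to λ ≈ 1.8321. p(13) = 64 and p(14) = -127 have opposite signs, so a root lies in (13, 14); Newton's method refines it to λ ≈ 13.3406. p(29) = -352 and p(30) = 81 have opposite signs, so a root lies in (29, 30); Newton's method refines it to λ ≈ 29.8274. Check (Vieta): the three roots sum to 45, matching tr M = 45.
So the eigenvalues of A^T A are ≈ 1.8321, 13.3406, 29.8274 (all ≥ 0, as they must be for A^T A). The largest is λ_max ≈ 29.8274, hence ||A||_2 = sqrt(λ_max) ≈ 5.4614.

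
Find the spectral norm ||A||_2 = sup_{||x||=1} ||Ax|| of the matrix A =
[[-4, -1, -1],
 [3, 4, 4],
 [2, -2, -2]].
||A||_2 = sqrt((71 + sqrt(1321))/2) ≈ 7.3262 (= sqrt(largest eigenvalue of A^T A))

||A||_2 = sigma_max(A) = sqrt(lambda_max(A^T A)). Form the symmetric matrix M = A^T A =
[[29, 12, 12],
 [12, 21, 21],
 [12, 21, 21]].
Its characteristic polynomial (trace, sum of principal 2x2 minors, determinant of M give the coefficients) is
  p(λ) = det(λ I - M) = λ^3 - 71λ^2 + 930λ.
The constant term is 0, so λ = 0 is a root. Dividing out λ leaves p(λ) = λ(λ^2 - 71λ + 930). For λ^2 - 71λ + 930 the discriminant is 1321. It is nonnegative but not a perfect square, so the roots are real and irrational: λ = (71 ± sqrt(1321))/2 ≈ 53.6728, 17.3272.
So the eigenvalues of A^T A are ≈ 0, 17.3272, 53.6728 (all ≥ 0, as they must be for A^T A). The largest is λ_max = (71 + sqrt(1321))/2 ≈ 53.6728, hence ||A||_2 = sqrt(λ_max) = sqrt((71 + sqrt(1321))/2) ≈ 7.3262.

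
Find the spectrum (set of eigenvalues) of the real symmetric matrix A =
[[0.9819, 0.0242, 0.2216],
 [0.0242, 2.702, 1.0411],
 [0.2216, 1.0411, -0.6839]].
sigma(A) ≈ {-1, 1, 3}

A is real symmetric, so its spectrum consists of real eigenvalues. Expanding the characteristic polynomial of the displayed matrix gives
  det(λ I - A) = p(λ) = λ^3 + (-3)λ^2 + (-1)λ + (3).
Solving p(λ) = 0 yields eigenvalues ≈ -1, 1, 3. (A is shown rounded to 4 decimals, so these recover the underlying integer eigenvalues to within that precision.)
Verification: the trace of A = 3 equals the sum of eigenvalues 3, and det(A) ≈ -2.9998 matches the eigenvalue product -3.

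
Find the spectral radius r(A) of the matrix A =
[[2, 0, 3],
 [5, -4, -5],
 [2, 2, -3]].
r(A) ≈ 5.4372

The eigenvalues of A are the roots of its characteristic polynomial. With M = A (coefficients from the trace, the sum of principal 2x2 minors, and det A):
  p(λ) = det(λ I - M) = λ^3 + 5λ^2 + 2λ - 98.
No integer candidate from the rational root theorem (±divisors of 98) is a root, so the roots are irrational. The cubic discriminant is Δ = -227880 < 0, so there is one real root and a complex-conjugate pair. p(3) = -20 and p(4) = 54 have opposite signs, so a root lies in (3, 4); Newton's method refines it to λ ≈ 3.3149. Dividing out (λ - (3.3149)) leaves approximately λ^2 + 8.3149λ + 29.5633. For λ^2 + 8.3149λ + 29.5633 the discriminant is -49.1153. It is negative, so the remaining roots are the complex-conjugate pair λ ≈ -4.1575 ± 3.5041i. Their product equals the constant term, so |λ|^2 ≈ 29.5633 and |λ| ≈ 5.4372.
Thus the eigenvalues (to 4 decimals) are 3.3149 (modulus 3.3149); -4.1575 ± 3.5041i (modulus 5.4372). The spectral radius is the largest modulus: r(A) ≈ 5.4372. (Cross-check: r(A) ≤ ||A||_2 ≈ 8.4846; equality holds whenever A is normal, though it can also hold for some non-normal A.)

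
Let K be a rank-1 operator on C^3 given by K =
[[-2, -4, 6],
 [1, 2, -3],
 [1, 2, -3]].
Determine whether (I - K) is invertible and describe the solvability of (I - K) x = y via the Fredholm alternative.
(I - K) is invertible (det(I - K) = 4 ≠ 0), so for every y in C^3 the equation (I - K) x = y has a unique solution.

K has rank 1, so it is an outer product K = u v^T: every row of K is a multiple of one row vector. Reading off the entries, u = (2, -1, -1) and v = (-1, -2, 3) (row i of K equals u_i·v^T). A rank-one matrix u v^T satisfies K u = u (v·u) and kills the (2)-dimensional subspace v^⊥, so its characteristic polynomial is lambda^2 (lambda - v·u) with v·u = tr K = -3. Hence the eigenvalues of I - K are 1 (multiplicity 2) and 1 - (-3) = 4, so det(I - K) = 4. (Direct check: I - K =
[[3, 4, -6],
 [-1, -1, 3],
 [-1, -2, 4]]
has determinant 4.) The finite-dimensional Fredholm alternative says: either (I - K) is invertible, or ker(I - K) ≠ {0} and then range(I - K) = ker((I - K)^*)^⊥, with dim ker(I - K) = dim ker((I - K)^*). Since det(I - K) ≠ 0, 1 is not an eigenvalue of K and ker(I - K) = {0}, so we are in the first case: for every y there is a unique x = (I - K)^(-1) y. Explicitly, by the Sherman–Morrison formula, (I - u v^T)^(-1) = I + u v^T/(1 - v·u), i.e. (I - K)^(-1) = I + K/(4).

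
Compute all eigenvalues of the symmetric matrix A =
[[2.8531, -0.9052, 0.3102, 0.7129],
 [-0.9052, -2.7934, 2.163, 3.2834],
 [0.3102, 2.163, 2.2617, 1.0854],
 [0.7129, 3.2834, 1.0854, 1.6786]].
sigma(A) ≈ {-5, 1, 3, 5}

A is real symmetric, so its spectrum consists of real eigenvalues. Expanding the characteristic polynomial of the displayed matrix gives
  det(λ I - A) = p(λ) = λ^4 + (-4)λ^3 + (-22)λ^2 + (99.9968)λ + (-74.9973).
Solving p(λ) = 0 yields eigenvalues ≈ -5, 1, 3, 5. (A is shown rounded to 4 decimals, so these recover the underlying integer eigenvalues to within that precision.)
Verification: the trace of A = 4 equals the sum of eigenvalues 4, and det(A) ≈ -74.9973 matches the eigenvalue product -75.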